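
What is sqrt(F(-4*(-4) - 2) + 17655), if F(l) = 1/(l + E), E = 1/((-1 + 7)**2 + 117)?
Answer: sqrt(81080014974)/2143 ≈ 132.87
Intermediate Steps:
E = 1/153 (E = 1/(6**2 + 117) = 1/(36 + 117) = 1/153 ≈ 0.0065359)
F(l) = 1/(1/153 + l) (F(l) = 1/(l + 1/153) = 1/(1/153 + l))
sqrt(F(-4*(-4) - 2) + 17655) = sqrt(153/(1 + 153*(-4*(-4) - 2)) + 17655) = sqrt(153/(1 + 153*(16 - 2)) + 17655) = sqrt(153/(1 + 153*14) + 17655) = sqrt(153/(1 + 2142) + 17655) = sqrt(153/2143 + 17655) = sqrt(37834818/2143) = sqrt(81080014974)/2143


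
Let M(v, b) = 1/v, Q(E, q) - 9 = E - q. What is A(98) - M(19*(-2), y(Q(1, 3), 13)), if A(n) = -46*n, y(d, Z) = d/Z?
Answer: -171303/38 ≈ -4508.0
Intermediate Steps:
Q(E, q) = 9 + E - q (Q(E, q) = 9 + (E - q) = 9 + E - q)
A(98) - M(19*(-2), y(Q(1, 3), 13)) = -46*98 - 1/(19*(-2)) = -4508 - 1/(-38) = -4508 - 1*(-1/38) = -4508 + 1/38 = -171303/38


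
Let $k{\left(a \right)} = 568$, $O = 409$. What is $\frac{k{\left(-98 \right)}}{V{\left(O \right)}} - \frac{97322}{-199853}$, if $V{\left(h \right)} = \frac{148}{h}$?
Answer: $\frac{11610663448}{7394561} \approx 1570.2$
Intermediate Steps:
$\frac{k{\left(-98 \right)}}{V{\left(O \right)}} - \frac{97322}{-199853} = \frac{568}{148 \cdot \frac{1}{409}} - \frac{97322}{-199853} = \frac{568}{148 \cdot \frac{1}{409}} - - \frac{97322}{199853} = \frac{568}{\frac{148}{409}} + \frac{97322}{199853} = 568 \cdot \frac{409}{148} + \frac{97322}{199853} = \frac{58078}{37} + \frac{97322}{199853} = \frac{11610663448}{7394561}$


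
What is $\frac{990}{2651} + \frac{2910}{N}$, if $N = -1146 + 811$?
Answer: $- \frac{134232}{16147} \approx -8.3131$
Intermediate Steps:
$N = -335$
$\frac{990}{2651} + \frac{2910}{N} = \frac{990}{2651} + \frac{2910}{-335} = 990 \cdot \frac{1}{2651} + 2910 \left(- \frac{1}{335}\right) = \frac{90}{241} - \frac{582}{67} = - \frac{134232}{16147}$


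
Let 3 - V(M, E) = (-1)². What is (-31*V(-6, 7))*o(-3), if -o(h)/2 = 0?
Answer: 0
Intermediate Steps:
o(h) = 0 (o(h) = -2*0 = 0)
V(M, E) = 2 (V(M, E) = 3 - 1*(-1)² = 3 - 1*1 = 3 - 1 = 2)
(-31*V(-6, 7))*o(-3) = -31*2*0 = -62*0 = 0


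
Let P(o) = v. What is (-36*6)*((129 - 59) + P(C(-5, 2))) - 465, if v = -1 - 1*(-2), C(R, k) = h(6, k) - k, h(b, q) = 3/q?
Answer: -15801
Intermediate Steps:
C(R, k) = -k + 3/k (C(R, k) = 3/k - k = -k + 3/k)
v = 1 (v = -1 + 2 = 1)
P(o) = 1
(-36*6)*((129 - 59) + P(C(-5, 2))) - 465 = (-36*6)*((129 - 59) + 1) - 465 = -216*(70 + 1) - 465 = -216*71 - 465 = -15336 - 465 = -15801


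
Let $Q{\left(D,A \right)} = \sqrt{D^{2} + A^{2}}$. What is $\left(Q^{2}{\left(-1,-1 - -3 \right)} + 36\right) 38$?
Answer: $1558$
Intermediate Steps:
$Q{\left(D,A \right)} = \sqrt{A^{2} + D^{2}}$
$\left(Q^{2}{\left(-1,-1 - -3 \right)} + 36\right) 38 = \left(\left(\sqrt{\left(-1 - -3\right)^{2} + \left(-1\right)^{2}}\right)^{2} + 36\right) 38 = \left(\left(\sqrt{\left(-1 + 3\right)^{2} + 1}\right)^{2} + 36\right) 38 = \left(\left(\sqrt{2^{2} + 1}\right)^{2} + 36\right) 38 = \left(\left(\sqrt{4 + 1}\right)^{2} + 36\right) 38 = \left(\left(\sqrt{5}\right)^{2} + 36\right) 38 = \left(5 + 36\right) 38 = 41 \cdot 38 = 1558$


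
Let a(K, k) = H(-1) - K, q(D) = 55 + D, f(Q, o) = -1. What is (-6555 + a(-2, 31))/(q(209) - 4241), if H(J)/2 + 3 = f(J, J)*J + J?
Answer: 6559/3977 ≈ 1.6492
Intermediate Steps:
H(J) = -6 (H(J) = -6 + 2*(-J + J) = -6 + 2*0 = -6 + 0 = -6)
a(K, k) = -6 - K
(-6555 + a(-2, 31))/(q(209) - 4241) = (-6555 + (-6 - 1*(-2)))/((55 + 209) - 4241) = (-6555 + (-6 + 2))/(264 - 4241) = (-6555 - 4)/(-3977) = -6559*(-1/3977) = 6559/3977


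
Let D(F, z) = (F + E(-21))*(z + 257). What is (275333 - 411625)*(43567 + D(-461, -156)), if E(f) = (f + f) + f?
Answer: 1275284244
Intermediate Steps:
E(f) = 3*f (E(f) = 2*f + f = 3*f)
D(F, z) = (-63 + F)*(257 + z) (D(F, z) = (F + 3*(-21))*(z + 257) = (F - 63)*(257 + z) = (-63 + F)*(257 + z))
(275333 - 411625)*(43567 + D(-461, -156)) = (275333 - 411625)*(43567 + (-16191 - 63*(-156) + 257*(-461) - 461*(-156))) = -136292*(43567 + (-16191 + 9828 - 118477 + 71916)) = -136292*(43567 - 52924) = -136292*(-9357) = 1275284244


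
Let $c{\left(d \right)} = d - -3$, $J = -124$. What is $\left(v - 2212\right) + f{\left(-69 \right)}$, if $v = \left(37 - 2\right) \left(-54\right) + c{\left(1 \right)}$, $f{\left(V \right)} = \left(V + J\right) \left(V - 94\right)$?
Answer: $27361$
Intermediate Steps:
$c{\left(d \right)} = 3 + d$ ($c{\left(d \right)} = d + 3 = 3 + d$)
$f{\left(V \right)} = \left(-124 + V\right) \left(-94 + V\right)$ ($f{\left(V \right)} = \left(V - 124\right) \left(V - 94\right) = \left(-124 + V\right) \left(-94 + V\right)$)
$v = -1886$ ($v = \left(37 - 2\right) \left(-54\right) + \left(3 + 1\right) = 35 \left(-54\right) + 4 = -1890 + 4 = -1886$)
$\left(v - 2212\right) + f{\left(-69 \right)} = \left(-1886 - 2212\right) + \left(11656 + \left(-69\right)^{2} - -15042\right) = -4098 + \left(11656 + 4761 + 15042\right) = -4098 + 31459 = 27361$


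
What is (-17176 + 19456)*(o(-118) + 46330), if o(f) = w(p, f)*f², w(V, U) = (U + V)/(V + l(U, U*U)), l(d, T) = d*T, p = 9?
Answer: 173559923137680/1643023 ≈ 1.0563e+8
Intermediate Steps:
l(d, T) = T*d
w(V, U) = (U + V)/(V + U³) (w(V, U) = (U + V)/(V + (U*U)*U) = (U + V)/(V + U²*U) = (U + V)/(V + U³))
o(f) = f²*(9 + f)/(9 + f³) (o(f) = ((f + 9)/(9 + f³))*f² = ((9 + f)/(9 + f³))*f² = f²*(9 + f)/(9 + f³))
(-17176 + 19456)*(o(-118) + 46330) = (-17176 + 19456)*((-118)²*(9 - 118)/(9 + (-118)³) + 46330) = 2280*(13924*(-109)/(9 - 1643032) + 46330) = 2280*(13924*(-109)/(-1643023) + 46330) = 2280*(13924*(-1/1643023)*(-109) + 46330) = 2280*(1517716/1643023 + 46330) = 2280*(76122773306/1643023) = 173559923137680/1643023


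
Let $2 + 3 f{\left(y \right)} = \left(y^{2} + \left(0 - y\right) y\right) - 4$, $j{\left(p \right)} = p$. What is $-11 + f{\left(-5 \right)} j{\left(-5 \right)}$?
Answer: $-1$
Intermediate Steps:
$f{\left(y \right)} = -2$ ($f{\left(y \right)} = - \frac{2}{3} + \frac{\left(y^{2} + \left(0 - y\right) y\right) - 4}{3} = - \frac{2}{3} + \frac{\left(y^{2} + - y y\right) - 4}{3} = - \frac{2}{3} + \frac{\left(y^{2} - y^{2}\right) - 4}{3} = - \frac{2}{3} + \frac{0 - 4}{3} = - \frac{2}{3} + \frac{1}{3} \left(-4\right) = - \frac{2}{3} - \frac{4}{3} = -2$)
$-11 + f{\left(-5 \right)} j{\left(-5 \right)} = -11 - -10 = -11 + 10 = -1$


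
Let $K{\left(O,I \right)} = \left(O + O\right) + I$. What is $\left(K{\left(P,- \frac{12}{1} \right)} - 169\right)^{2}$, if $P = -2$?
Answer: $34225$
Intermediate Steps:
$K{\left(O,I \right)} = I + 2 O$ ($K{\left(O,I \right)} = 2 O + I = I + 2 O$)
$\left(K{\left(P,- \frac{12}{1} \right)} - 169\right)^{2} = \left(\left(- \frac{12}{1} + 2 \left(-2\right)\right) - 169\right)^{2} = \left(\left(\left(-12\right) 1 - 4\right) - 169\right)^{2} = \left(\left(-12 - 4\right) - 169\right)^{2} = \left(-16 - 169\right)^{2} = \left(-185\right)^{2} = 34225$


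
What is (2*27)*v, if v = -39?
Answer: -2106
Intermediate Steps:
(2*27)*v = (2*27)*(-39) = 54*(-39) = -2106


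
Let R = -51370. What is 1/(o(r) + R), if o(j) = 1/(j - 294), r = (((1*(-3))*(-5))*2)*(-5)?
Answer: -444/22808281 ≈ -1.9467e-5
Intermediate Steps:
r = -150 (r = (-3*(-5)*2)*(-5) = (15*2)*(-5) = 30*(-5) = -150)
o(j) = 1/(-294 + j)
1/(o(r) + R) = 1/(1/(-294 - 150) - 51370) = 1/(1/(-444) - 51370) = 1/(-1/444 - 51370) = 1/(-22808281/444) = -444/22808281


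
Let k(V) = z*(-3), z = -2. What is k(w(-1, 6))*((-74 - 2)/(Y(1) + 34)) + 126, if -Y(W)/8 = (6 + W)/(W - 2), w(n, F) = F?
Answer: 1814/15 ≈ 120.93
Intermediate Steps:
Y(W) = -8*(6 + W)/(-2 + W) (Y(W) = -8*(6 + W)/(W - 2) = -8*(6 + W)/(-2 + W))
k(V) = 6 (k(V) = -2*(-3) = 6)
k(w(-1, 6))*((-74 - 2)/(Y(1) + 34)) + 126 = 6*((-74 - 2)/(8*(-6 - 1*1)/(-2 + 1) + 34)) + 126 = 6*(-76/(8*(-6 - 1)/(-1) + 34)) + 126 = 6*(-76/(8*(-1)*(-7) + 34)) + 126 = 6*(-76/(56 + 34)) + 126 = 6*(-76/90) + 126 = 6*(-76*1/90) + 126 = 6*(-38/45) + 126 = -76/15 + 126 = 1814/15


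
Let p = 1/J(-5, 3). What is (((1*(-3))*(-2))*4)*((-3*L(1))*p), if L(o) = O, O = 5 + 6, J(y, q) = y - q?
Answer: 99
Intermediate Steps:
O = 11
L(o) = 11
p = -⅛ (p = 1/(-5 - 1*3) = 1/(-5 - 3) = 1/(-8) = -⅛ ≈ -0.12500)
(((1*(-3))*(-2))*4)*((-3*L(1))*p) = (((1*(-3))*(-2))*4)*(-3*11*(-⅛)) = (-3*(-2)*4)*(-33*(-⅛)) = (6*4)*(33/8) = 24*(33/8) = 99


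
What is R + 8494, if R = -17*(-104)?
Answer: 10262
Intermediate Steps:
R = 1768
R + 8494 = 1768 + 8494 = 10262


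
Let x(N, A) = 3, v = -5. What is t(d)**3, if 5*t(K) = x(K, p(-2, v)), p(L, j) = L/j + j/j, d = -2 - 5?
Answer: 27/125 ≈ 0.21600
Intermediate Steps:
d = -7
p(L, j) = 1 + L/j (p(L, j) = L/j + 1 = 1 + L/j)
t(K) = 3/5 (t(K) = (1/5)*3 = 3/5)
t(d)**3 = (3/5)**3 = 27/125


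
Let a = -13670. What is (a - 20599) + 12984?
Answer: -21285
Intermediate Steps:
(a - 20599) + 12984 = (-13670 - 20599) + 12984 = -34269 + 12984 = -21285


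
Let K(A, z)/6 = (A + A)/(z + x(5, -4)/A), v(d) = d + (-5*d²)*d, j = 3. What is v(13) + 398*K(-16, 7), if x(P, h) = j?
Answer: -2418604/109 ≈ -22189.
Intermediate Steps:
x(P, h) = 3
v(d) = d - 5*d³
K(A, z) = 12*A/(z + 3/A) (K(A, z) = 6*((A + A)/(z + 3/A)) = 6*((2*A)/(z + 3/A)) = 6*(2*A/(z + 3/A)) = 12*A/(z + 3/A))
v(13) + 398*K(-16, 7) = (13 - 5*13³) + 398*(12*(-16)²/(3 - 16*7)) = (13 - 5*2197) + 398*(12*256/(3 - 112)) = (13 - 10985) + 398*(12*256/(-109)) = -10972 + 398*(12*256*(-1/109)) = -10972 + 398*(-3072/109) = -10972 - 1222656/109 = -2418604/109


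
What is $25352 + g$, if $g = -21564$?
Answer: $3788$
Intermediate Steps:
$25352 + g = 25352 - 21564 = 3788$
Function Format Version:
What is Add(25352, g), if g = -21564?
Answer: 3788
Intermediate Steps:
Add(25352, g) = Add(25352, -21564) = 3788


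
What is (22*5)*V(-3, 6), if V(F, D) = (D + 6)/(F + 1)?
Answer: -660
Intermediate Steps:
V(F, D) = (6 + D)/(1 + F)
(22*5)*V(-3, 6) = (22*5)*((6 + 6)/(1 - 3)) = 110*(12/(-2)) = 110*(-1/2*12) = 110*(-6) = -660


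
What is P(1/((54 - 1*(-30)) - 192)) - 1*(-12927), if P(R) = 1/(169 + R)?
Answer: 235930785/18251 ≈ 12927.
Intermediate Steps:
P(1/((54 - 1*(-30)) - 192)) - 1*(-12927) = 1/(169 + 1/((54 - 1*(-30)) - 192)) - 1*(-12927) = 1/(169 + 1/((54 + 30) - 192)) + 12927 = 1/(169 + 1/(84 - 192)) + 12927 = 1/(169 + 1/(-108)) + 12927 = 1/(169 - 1/108) + 12927 = 1/(18251/108) + 12927 = 108/18251 + 12927 = 235930785/18251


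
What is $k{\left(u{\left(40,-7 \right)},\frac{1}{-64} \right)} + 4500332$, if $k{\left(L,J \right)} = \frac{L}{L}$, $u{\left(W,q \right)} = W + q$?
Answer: $4500333$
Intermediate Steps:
$k{\left(L,J \right)} = 1$
$k{\left(u{\left(40,-7 \right)},\frac{1}{-64} \right)} + 4500332 = 1 + 4500332 = 4500333$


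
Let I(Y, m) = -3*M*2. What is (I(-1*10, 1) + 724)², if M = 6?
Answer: 473344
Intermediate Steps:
I(Y, m) = -36 (I(Y, m) = -3*6*2 = -18*2 = -36)
(I(-1*10, 1) + 724)² = (-36 + 724)² = 688² = 473344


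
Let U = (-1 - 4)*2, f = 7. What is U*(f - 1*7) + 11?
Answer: 11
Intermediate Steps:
U = -10 (U = -5*2 = -10)
U*(f - 1*7) + 11 = -10*(7 - 1*7) + 11 = -10*(7 - 7) + 11 = -10*0 + 11 = 0 + 11 = 11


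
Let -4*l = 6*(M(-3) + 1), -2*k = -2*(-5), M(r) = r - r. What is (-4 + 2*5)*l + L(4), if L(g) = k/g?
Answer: -41/4 ≈ -10.250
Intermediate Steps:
M(r) = 0
k = -5 (k = -(-1)*(-5) = -½*10 = -5)
l = -3/2 (l = -3*(0 + 1)/2 = -3/2 ≈ -1.5000)
L(g) = -5/g
(-4 + 2*5)*l + L(4) = (-4 + 2*5)*(-3/2) - 5/4 = (-4 + 10)*(-3/2) - 5*¼ = 6*(-3/2) - 5/4 = -9 - 5/4 = -41/4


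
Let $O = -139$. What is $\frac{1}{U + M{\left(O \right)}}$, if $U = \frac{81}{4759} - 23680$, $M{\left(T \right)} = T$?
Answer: $- \frac{4759}{113354540} \approx -4.1983 \cdot 10^{-5}$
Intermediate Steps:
$U = - \frac{112693039}{4759}$ ($U = 81 \cdot \frac{1}{4759} - 23680 = \frac{81}{4759} - 23680 = - \frac{112693039}{4759} \approx -23680.0$)
$\frac{1}{U + M{\left(O \right)}} = \frac{1}{- \frac{112693039}{4759} - 139} = \frac{1}{- \frac{113354540}{4759}} = - \frac{4759}{113354540}$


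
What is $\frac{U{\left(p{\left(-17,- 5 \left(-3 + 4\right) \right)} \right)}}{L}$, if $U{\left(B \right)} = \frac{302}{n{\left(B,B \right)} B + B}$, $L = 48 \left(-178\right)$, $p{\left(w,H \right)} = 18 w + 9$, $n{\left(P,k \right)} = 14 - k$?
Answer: $\frac{151}{395860608} \approx 3.8145 \cdot 10^{-7}$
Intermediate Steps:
$p{\left(w,H \right)} = 9 + 18 w$
$L = -8544$
$U{\left(B \right)} = \frac{302}{B + B \left(14 - B\right)}$ ($U{\left(B \right)} = \frac{302}{\left(14 - B\right) B + B} = \frac{302}{B \left(14 - B\right) + B} = \frac{302}{B + B \left(14 - B\right)}$)
$\frac{U{\left(p{\left(-17,- 5 \left(-3 + 4\right) \right)} \right)}}{L} = \frac{\left(-302\right) \frac{1}{9 + 18 \left(-17\right)} \frac{1}{-15 + \left(9 + 18 \left(-17\right)\right)}}{-8544} = - \frac{302}{\left(9 - 306\right) \left(-15 + \left(9 - 306\right)\right)} \left(- \frac{1}{8544}\right) = - \frac{302}{\left(-297\right) \left(-15 - 297\right)} \left(- \frac{1}{8544}\right) = \left(-302\right) \left(- \frac{1}{297}\right) \frac{1}{-312} \left(- \frac{1}{8544}\right) = \left(-302\right) \left(- \frac{1}{297}\right) \left(- \frac{1}{312}\right) \left(- \frac{1}{8544}\right) = \left(- \frac{151}{46332}\right) \left(- \frac{1}{8544}\right) = \frac{151}{395860608}$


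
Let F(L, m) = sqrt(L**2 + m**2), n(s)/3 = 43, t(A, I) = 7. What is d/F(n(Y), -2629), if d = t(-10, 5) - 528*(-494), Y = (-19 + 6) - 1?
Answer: 260839*sqrt(6928282)/6928282 ≈ 99.097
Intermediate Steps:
Y = -14 (Y = -13 - 1 = -14)
n(s) = 129 (n(s) = 3*43 = 129)
d = 260839 (d = 7 - 528*(-494) = 7 + 260832 = 260839)
d/F(n(Y), -2629) = 260839/(sqrt(129**2 + (-2629)**2)) = 260839/(sqrt(16641 + 6911641)) = 260839/(sqrt(6928282)) = 260839*(sqrt(6928282)/6928282) = 260839*sqrt(6928282)/6928282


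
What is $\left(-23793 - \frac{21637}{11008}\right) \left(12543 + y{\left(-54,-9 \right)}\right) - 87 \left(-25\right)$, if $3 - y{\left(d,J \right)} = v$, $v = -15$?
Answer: $- \frac{3290141353941}{11008} \approx -2.9889 \cdot 10^{8}$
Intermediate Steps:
$y{\left(d,J \right)} = 18$ ($y{\left(d,J \right)} = 3 - -15 = 3 + 15 = 18$)
$\left(-23793 - \frac{21637}{11008}\right) \left(12543 + y{\left(-54,-9 \right)}\right) - 87 \left(-25\right) = \left(-23793 - \frac{21637}{11008}\right) \left(12543 + 18\right) - 87 \left(-25\right) = \left(-23793 - \frac{21637}{11008}\right) 12561 - -2175 = \left(-23793 - \frac{21637}{11008}\right) 12561 + 2175 = \left(- \frac{261934981}{11008}\right) 12561 + 2175 = - \frac{3290165296341}{11008} + 2175 = - \frac{3290141353941}{11008}$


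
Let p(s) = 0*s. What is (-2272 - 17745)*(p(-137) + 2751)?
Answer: -55066767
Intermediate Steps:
p(s) = 0
(-2272 - 17745)*(p(-137) + 2751) = (-2272 - 17745)*(0 + 2751) = -20017*2751 = -55066767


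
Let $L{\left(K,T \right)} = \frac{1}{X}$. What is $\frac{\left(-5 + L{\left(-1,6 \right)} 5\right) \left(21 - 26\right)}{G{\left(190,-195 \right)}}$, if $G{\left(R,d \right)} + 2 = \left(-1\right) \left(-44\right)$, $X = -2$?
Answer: $\frac{25}{28} \approx 0.89286$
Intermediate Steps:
$L{\left(K,T \right)} = - \frac{1}{2}$ ($L{\left(K,T \right)} = \frac{1}{-2} = - \frac{1}{2}$)
$G{\left(R,d \right)} = 42$ ($G{\left(R,d \right)} = -2 - -44 = -2 + 44 = 42$)
$\frac{\left(-5 + L{\left(-1,6 \right)} 5\right) \left(21 - 26\right)}{G{\left(190,-195 \right)}} = \frac{\left(-5 - \frac{5}{2}\right) \left(21 - 26\right)}{42} = \left(-5 - \frac{5}{2}\right) \left(-5\right) \frac{1}{42} = \left(- \frac{15}{2}\right) \left(-5\right) \frac{1}{42} = \frac{75}{2} \cdot \frac{1}{42} = \frac{25}{28}$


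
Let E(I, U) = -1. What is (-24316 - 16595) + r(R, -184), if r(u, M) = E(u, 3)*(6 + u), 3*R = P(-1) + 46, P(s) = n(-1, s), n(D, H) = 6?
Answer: -122803/3 ≈ -40934.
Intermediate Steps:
P(s) = 6
R = 52/3 (R = (6 + 46)/3 = (⅓)*52 = 52/3 ≈ 17.333)
r(u, M) = -6 - u (r(u, M) = -(6 + u) = -6 - u)
(-24316 - 16595) + r(R, -184) = (-24316 - 16595) + (-6 - 1*52/3) = -40911 + (-6 - 52/3) = -40911 - 70/3 = -122803/3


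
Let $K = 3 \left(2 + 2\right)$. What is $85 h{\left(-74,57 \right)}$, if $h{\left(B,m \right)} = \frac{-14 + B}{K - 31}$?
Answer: $\frac{7480}{19} \approx 393.68$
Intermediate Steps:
$K = 12$ ($K = 3 \cdot 4 = 12$)
$h{\left(B,m \right)} = \frac{14}{19} - \frac{B}{19}$ ($h{\left(B,m \right)} = \frac{-14 + B}{12 - 31} = \frac{-14 + B}{-19} = \left(-14 + B\right) \left(- \frac{1}{19}\right) = \frac{14}{19} - \frac{B}{19}$)
$85 h{\left(-74,57 \right)} = 85 \left(\frac{14}{19} - - \frac{74}{19}\right) = 85 \left(\frac{14}{19} + \frac{74}{19}\right) = 85 \cdot \frac{88}{19} = \frac{7480}{19}$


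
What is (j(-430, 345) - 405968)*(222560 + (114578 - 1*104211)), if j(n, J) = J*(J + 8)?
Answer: -66193893641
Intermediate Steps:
j(n, J) = J*(8 + J)
(j(-430, 345) - 405968)*(222560 + (114578 - 1*104211)) = (345*(8 + 345) - 405968)*(222560 + (114578 - 1*104211)) = (345*353 - 405968)*(222560 + (114578 - 104211)) = (121785 - 405968)*(222560 + 10367) = -284183*232927 = -66193893641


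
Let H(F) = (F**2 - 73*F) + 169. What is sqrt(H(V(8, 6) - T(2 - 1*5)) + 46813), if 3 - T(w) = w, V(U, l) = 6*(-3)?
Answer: sqrt(49310) ≈ 222.06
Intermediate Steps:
V(U, l) = -18
T(w) = 3 - w
H(F) = 169 + F**2 - 73*F
sqrt(H(V(8, 6) - T(2 - 1*5)) + 46813) = sqrt((169 + (-18 - (3 - (2 - 1*5)))**2 - 73*(-18 - (3 - (2 - 1*5)))) + 46813) = sqrt((169 + (-18 - (3 - (2 - 5)))**2 - 73*(-18 - (3 - (2 - 5)))) + 46813) = sqrt((169 + (-18 - (3 - 1*(-3)))**2 - 73*(-18 - (3 - 1*(-3)))) + 46813) = sqrt((169 + (-18 - (3 + 3))**2 - 73*(-18 - (3 + 3))) + 46813) = sqrt((169 + (-18 - 1*6)**2 - 73*(-18 - 1*6)) + 46813) = sqrt((169 + (-18 - 6)**2 - 73*(-18 - 6)) + 46813) = sqrt((169 + (-24)**2 - 73*(-24)) + 46813) = sqrt((169 + 576 + 1752) + 46813) = sqrt(2497 + 46813) = sqrt(49310)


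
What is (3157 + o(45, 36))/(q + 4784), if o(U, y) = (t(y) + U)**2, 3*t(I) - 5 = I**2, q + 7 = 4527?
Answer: 2090509/83736 ≈ 24.965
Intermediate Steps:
q = 4520 (q = -7 + 4527 = 4520)
t(I) = 5/3 + I**2/3
o(U, y) = (5/3 + U + y**2/3)**2 (o(U, y) = ((5/3 + y**2/3) + U)**2 = (5/3 + U + y**2/3)**2)
(3157 + o(45, 36))/(q + 4784) = (3157 + (5 + 36**2 + 3*45)**2/9)/(4520 + 4784) = (3157 + (5 + 1296 + 135)**2/9)/9304 = (3157 + (1/9)*1436**2)*(1/9304) = (3157 + (1/9)*2062096)*(1/9304) = (3157 + 2062096/9)*(1/9304) = (2090509/9)*(1/9304) = 2090509/83736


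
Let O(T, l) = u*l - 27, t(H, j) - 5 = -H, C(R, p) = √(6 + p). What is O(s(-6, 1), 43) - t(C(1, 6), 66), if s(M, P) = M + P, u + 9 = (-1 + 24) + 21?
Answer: 1473 + 2*√3 ≈ 1476.5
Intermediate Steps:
u = 35 (u = -9 + ((-1 + 24) + 21) = -9 + (23 + 21) = -9 + 44 = 35)
t(H, j) = 5 - H
O(T, l) = -27 + 35*l (O(T, l) = 35*l - 27 = -27 + 35*l)
O(s(-6, 1), 43) - t(C(1, 6), 66) = (-27 + 35*43) - (5 - √(6 + 6)) = (-27 + 1505) - (5 - √12) = 1478 - (5 - 2*√3) = 1478 + (-5 + 2*√3) = 1473 + 2*√3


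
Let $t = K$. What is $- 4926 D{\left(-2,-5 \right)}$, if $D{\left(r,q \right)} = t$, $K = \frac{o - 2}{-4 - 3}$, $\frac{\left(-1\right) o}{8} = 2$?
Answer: $- \frac{88668}{7} \approx -12667.0$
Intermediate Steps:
$o = -16$ ($o = \left(-8\right) 2 = -16$)
$K = \frac{18}{7}$ ($K = \frac{-16 - 2}{-4 - 3} = - \frac{18}{-7} = \left(-18\right) \left(- \frac{1}{7}\right) = \frac{18}{7} \approx 2.5714$)
$t = \frac{18}{7} \approx 2.5714$
$D{\left(r,q \right)} = \frac{18}{7}$
$- 4926 D{\left(-2,-5 \right)} = \left(-4926\right) \frac{18}{7} = - \frac{88668}{7}$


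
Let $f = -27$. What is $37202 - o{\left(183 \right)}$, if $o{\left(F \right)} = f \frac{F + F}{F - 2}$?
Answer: $\frac{6743444}{181} \approx 37257.0$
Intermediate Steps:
$o{\left(F \right)} = - \frac{54 F}{-2 + F}$ ($o{\left(F \right)} = - 27 \frac{F + F}{F - 2} = - 27 \frac{2 F}{-2 + F} = - \frac{54 F}{-2 + F}$)
$37202 - o{\left(183 \right)} = 37202 - \left(-54\right) 183 \frac{1}{-2 + 183} = 37202 - \left(-54\right) 183 \cdot \frac{1}{181} = 37202 - - \frac{9882}{181} = 37202 + \frac{9882}{181} = \frac{6743444}{181}$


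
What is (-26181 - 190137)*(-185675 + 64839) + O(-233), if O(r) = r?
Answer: 26139001615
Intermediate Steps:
(-26181 - 190137)*(-185675 + 64839) + O(-233) = (-26181 - 190137)*(-185675 + 64839) - 233 = -216318*(-120836) - 233 = 26139001848 - 233 = 26139001615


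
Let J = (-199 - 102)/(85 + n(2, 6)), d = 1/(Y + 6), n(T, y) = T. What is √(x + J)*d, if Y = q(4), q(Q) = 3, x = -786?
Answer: I*√5975421/783 ≈ 3.1219*I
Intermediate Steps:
Y = 3
d = ⅑ (d = 1/(3 + 6) = 1/9 = ⅑ ≈ 0.11111)
J = -301/87 (J = (-199 - 102)/(85 + 2) = -301/87 ≈ -3.4598)
√(x + J)*d = √(-786 - 301/87)*(⅑) = √(-68683/87)*(⅑) = (I*√5975421/87)*(⅑) = I*√5975421/783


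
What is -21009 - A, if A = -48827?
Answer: 27818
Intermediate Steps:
-21009 - A = -21009 - 1*(-48827) = -21009 + 48827 = 27818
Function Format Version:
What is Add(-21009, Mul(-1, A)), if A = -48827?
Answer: 27818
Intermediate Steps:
Add(-21009, Mul(-1, A)) = Add(-21009, Mul(-1, -48827)) = Add(-21009, 48827) = 27818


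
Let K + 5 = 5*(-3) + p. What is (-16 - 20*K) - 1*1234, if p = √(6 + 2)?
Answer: -850 - 40*√2 ≈ -906.57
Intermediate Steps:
p = 2*√2 (p = √8 = 2*√2 ≈ 2.8284)
K = -20 + 2*√2 (K = -5 + (5*(-3) + 2*√2) = -5 + (-15 + 2*√2) = -20 + 2*√2 ≈ -17.172)
(-16 - 20*K) - 1*1234 = (-16 - 20*(-20 + 2*√2)) - 1*1234 = (-16 + (400 - 40*√2)) - 1234 = (384 - 40*√2) - 1234 = -850 - 40*√2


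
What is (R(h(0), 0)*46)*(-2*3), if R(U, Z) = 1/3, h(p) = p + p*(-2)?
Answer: -92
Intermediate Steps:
h(p) = -p (h(p) = p - 2*p = -p)
R(U, Z) = ⅓
(R(h(0), 0)*46)*(-2*3) = ((⅓)*46)*(-2*3) = (46/3)*(-6) = -92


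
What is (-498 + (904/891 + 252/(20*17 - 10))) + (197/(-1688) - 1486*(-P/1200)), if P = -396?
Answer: -37100812171/37600200 ≈ -986.72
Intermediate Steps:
(-498 + (904/891 + 252/(20*17 - 10))) + (197/(-1688) - 1486*(-P/1200)) = (-498 + (904/891 + 252/(20*17 - 10))) + (197/(-1688) - 1486/((-1200/(-396)))) = (-498 + (904*(1/891) + 252/(340 - 10))) + (197*(-1/1688) - 1486/((-1200*(-1/396)))) = (-498 + (904/891 + 252/330)) + (-197/1688 - 1486/100/33) = (-498 + (904/891 + 252*(1/330))) + (-197/1688 - 1486*33/100) = (-498 + (904/891 + 42/55)) + (-197/1688 - 24519/50) = (-498 + 7922/4455) - 20698961/42200 = -2210668/4455 - 20698961/42200 = -37100812171/37600200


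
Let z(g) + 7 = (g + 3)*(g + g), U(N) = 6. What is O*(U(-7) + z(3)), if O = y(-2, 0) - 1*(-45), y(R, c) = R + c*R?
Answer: 1505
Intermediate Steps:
z(g) = -7 + 2*g*(3 + g) (z(g) = -7 + (g + 3)*(g + g) = -7 + (3 + g)*(2*g) = -7 + 2*g*(3 + g))
y(R, c) = R + R*c
O = 43 (O = -2*(1 + 0) - 1*(-45) = -2*1 + 45 = -2 + 45 = 43)
O*(U(-7) + z(3)) = 43*(6 + (-7 + 2*3² + 6*3)) = 43*(6 + (-7 + 2*9 + 18)) = 43*(6 + (-7 + 18 + 18)) = 43*(6 + 29) = 43*35 = 1505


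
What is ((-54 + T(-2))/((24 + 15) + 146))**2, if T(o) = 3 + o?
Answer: 2809/34225 ≈ 0.082075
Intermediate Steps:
((-54 + T(-2))/((24 + 15) + 146))**2 = ((-54 + (3 - 2))/((24 + 15) + 146))**2 = ((-54 + 1)/(39 + 146))**2 = (-53/185)**2 = 2809/34225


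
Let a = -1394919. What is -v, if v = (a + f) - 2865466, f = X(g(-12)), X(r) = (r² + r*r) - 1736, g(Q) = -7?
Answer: 4262023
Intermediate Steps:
X(r) = -1736 + 2*r² (X(r) = (r² + r²) - 1736 = 2*r² - 1736 = -1736 + 2*r²)
f = -1638 (f = -1736 + 2*(-7)² = -1736 + 2*49 = -1736 + 98 = -1638)
v = -4262023 (v = (-1394919 - 1638) - 2865466 = -1396557 - 2865466 = -4262023)
-v = -1*(-4262023) = 4262023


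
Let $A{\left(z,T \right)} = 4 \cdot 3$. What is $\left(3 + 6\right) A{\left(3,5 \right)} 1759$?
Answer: $189972$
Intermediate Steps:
$A{\left(z,T \right)} = 12$
$\left(3 + 6\right) A{\left(3,5 \right)} 1759 = \left(3 + 6\right) 12 \cdot 1759 = 9 \cdot 12 \cdot 1759 = 108 \cdot 1759 = 189972$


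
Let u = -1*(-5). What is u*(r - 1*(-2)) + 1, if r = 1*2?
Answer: 21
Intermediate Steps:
r = 2
u = 5
u*(r - 1*(-2)) + 1 = 5*(2 - 1*(-2)) + 1 = 5*(2 + 2) + 1 = 5*4 + 1 = 20 + 1 = 21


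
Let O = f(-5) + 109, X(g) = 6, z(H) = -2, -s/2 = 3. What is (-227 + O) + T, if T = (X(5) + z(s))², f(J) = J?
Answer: -107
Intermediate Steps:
s = -6 (s = -2*3 = -6)
O = 104 (O = -5 + 109 = 104)
T = 16 (T = (6 - 2)² = 4² = 16)
(-227 + O) + T = (-227 + 104) + 16 = -123 + 16 = -107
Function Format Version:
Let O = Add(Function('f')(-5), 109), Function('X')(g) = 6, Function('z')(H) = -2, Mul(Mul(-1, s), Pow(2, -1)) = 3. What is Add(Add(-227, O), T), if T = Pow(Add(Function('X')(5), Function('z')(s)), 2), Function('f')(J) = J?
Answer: -107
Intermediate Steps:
s = -6 (s = Mul(-2, 3) = -6)
O = 104 (O = Add(-5, 109) = 104)
T = 16 (T = Pow(Add(6, -2), 2) = Pow(4, 2) = 16)
Add(Add(-227, O), T) = Add(Add(-227, 104), 16) = Add(-123, 16) = -107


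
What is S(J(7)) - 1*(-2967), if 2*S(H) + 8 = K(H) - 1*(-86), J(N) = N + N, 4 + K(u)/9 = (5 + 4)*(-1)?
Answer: 5895/2 ≈ 2947.5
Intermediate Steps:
K(u) = -117 (K(u) = -36 + 9*((5 + 4)*(-1)) = -36 + 9*(9*(-1)) = -36 + 9*(-9) = -36 - 81 = -117)
J(N) = 2*N
S(H) = -39/2 (S(H) = -4 + (-117 - 1*(-86))/2 = -4 + (-117 + 86)/2 = -4 + (½)*(-31) = -4 - 31/2 = -39/2)
S(J(7)) - 1*(-2967) = -39/2 - 1*(-2967) = -39/2 + 2967 = 5895/2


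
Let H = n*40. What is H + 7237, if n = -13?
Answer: 6717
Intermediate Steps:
H = -520 (H = -13*40 = -520)
H + 7237 = -520 + 7237 = 6717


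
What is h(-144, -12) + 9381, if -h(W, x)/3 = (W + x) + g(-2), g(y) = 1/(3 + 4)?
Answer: 68940/7 ≈ 9848.6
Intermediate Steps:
g(y) = 1/7
h(W, x) = -3/7 - 3*W - 3*x (h(W, x) = -3*((W + x) + 1/7) = -3*(1/7 + W + x) = -3/7 - 3*W - 3*x)
h(-144, -12) + 9381 = (-3/7 - 3*(-144) - 3*(-12)) + 9381 = (-3/7 + 432 + 36) + 9381 = 3273/7 + 9381 = 68940/7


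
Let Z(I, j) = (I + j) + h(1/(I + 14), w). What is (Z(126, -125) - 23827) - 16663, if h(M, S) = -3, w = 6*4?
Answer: -40492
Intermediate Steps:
w = 24
Z(I, j) = -3 + I + j (Z(I, j) = (I + j) - 3 = -3 + I + j)
(Z(126, -125) - 23827) - 16663 = ((-3 + 126 - 125) - 23827) - 16663 = (-2 - 23827) - 16663 = -23829 - 16663 = -40492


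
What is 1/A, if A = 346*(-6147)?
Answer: -1/2126862 ≈ -4.7018e-7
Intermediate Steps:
A = -2126862
1/A = 1/(-2126862) = -1/2126862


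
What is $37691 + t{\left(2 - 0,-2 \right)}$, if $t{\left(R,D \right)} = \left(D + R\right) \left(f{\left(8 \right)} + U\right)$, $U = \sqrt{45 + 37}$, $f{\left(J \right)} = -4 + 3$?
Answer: $37691$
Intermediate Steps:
$f{\left(J \right)} = -1$
$U = \sqrt{82} \approx 9.0554$
$t{\left(R,D \right)} = \left(-1 + \sqrt{82}\right) \left(D + R\right)$ ($t{\left(R,D \right)} = \left(D + R\right) \left(-1 + \sqrt{82}\right) = \left(-1 + \sqrt{82}\right) \left(D + R\right)$)
$37691 + t{\left(2 - 0,-2 \right)} = 37691 - \left(0 + 2 \sqrt{82} - \left(2 - 0\right) \sqrt{82}\right) = 37691 + \left(2 - \left(2 + 0\right) - 2 \sqrt{82} + \left(2 + 0\right) \sqrt{82}\right) = 37691 + \left(2 - 2 - 2 \sqrt{82} + 2 \sqrt{82}\right) = 37691 + 0 = 37691$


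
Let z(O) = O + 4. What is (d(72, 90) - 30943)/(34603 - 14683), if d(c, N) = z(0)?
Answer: -10313/6640 ≈ -1.5532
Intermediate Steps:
z(O) = 4 + O
d(c, N) = 4 (d(c, N) = 4 + 0 = 4)
(d(72, 90) - 30943)/(34603 - 14683) = (4 - 30943)/(34603 - 14683) = -30939/19920 = -30939*1/19920 = -10313/6640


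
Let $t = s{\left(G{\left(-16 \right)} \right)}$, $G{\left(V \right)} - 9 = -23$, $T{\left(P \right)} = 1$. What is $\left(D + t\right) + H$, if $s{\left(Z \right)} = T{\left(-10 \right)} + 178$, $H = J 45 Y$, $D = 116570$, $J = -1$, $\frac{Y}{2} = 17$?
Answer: $115219$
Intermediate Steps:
$Y = 34$ ($Y = 2 \cdot 17 = 34$)
$G{\left(V \right)} = -14$ ($G{\left(V \right)} = 9 - 23 = -14$)
$H = -1530$ ($H = \left(-1\right) 45 \cdot 34 = \left(-45\right) 34 = -1530$)
$s{\left(Z \right)} = 179$ ($s{\left(Z \right)} = 1 + 178 = 179$)
$t = 179$
$\left(D + t\right) + H = \left(116570 + 179\right) - 1530 = 116749 - 1530 = 115219$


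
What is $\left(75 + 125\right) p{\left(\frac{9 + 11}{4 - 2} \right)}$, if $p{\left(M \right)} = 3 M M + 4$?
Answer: $60800$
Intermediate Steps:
$p{\left(M \right)} = 4 + 3 M^{2}$ ($p{\left(M \right)} = 3 M^{2} + 4 = 4 + 3 M^{2}$)
$\left(75 + 125\right) p{\left(\frac{9 + 11}{4 - 2} \right)} = \left(75 + 125\right) \left(4 + 3 \left(\frac{9 + 11}{4 - 2}\right)^{2}\right) = 200 \left(4 + 3 \left(\frac{20}{2}\right)^{2}\right) = 200 \left(4 + 3 \left(20 \cdot \frac{1}{2}\right)^{2}\right) = 200 \left(4 + 3 \cdot 10^{2}\right) = 200 \left(4 + 3 \cdot 100\right) = 200 \left(4 + 300\right) = 200 \cdot 304 = 60800$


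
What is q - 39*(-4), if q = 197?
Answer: 353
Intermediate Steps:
q - 39*(-4) = 197 - 39*(-4) = 197 - 1*(-156) = 197 + 156 = 353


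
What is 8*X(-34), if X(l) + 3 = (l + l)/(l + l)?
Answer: -16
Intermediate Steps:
X(l) = -2 (X(l) = -3 + (l + l)/(l + l) = -3 + (2*l)/((2*l)) = -3 + (2*l)*(1/(2*l)) = -3 + 1 = -2)
8*X(-34) = 8*(-2) = -16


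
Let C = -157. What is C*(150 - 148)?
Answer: -314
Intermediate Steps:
C*(150 - 148) = -157*(150 - 148) = -157*2 = -314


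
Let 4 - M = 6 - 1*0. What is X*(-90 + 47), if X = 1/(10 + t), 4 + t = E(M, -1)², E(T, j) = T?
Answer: -43/10 ≈ -4.3000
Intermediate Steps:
M = -2 (M = 4 - (6 - 1*0) = 4 - (6 + 0) = 4 - 1*6 = 4 - 6 = -2)
t = 0 (t = -4 + (-2)² = -4 + 4 = 0)
X = ⅒ (X = 1/(10 + 0) = 1/10 = ⅒ ≈ 0.10000)
X*(-90 + 47) = (-90 + 47)/10 = (⅒)*(-43) = -43/10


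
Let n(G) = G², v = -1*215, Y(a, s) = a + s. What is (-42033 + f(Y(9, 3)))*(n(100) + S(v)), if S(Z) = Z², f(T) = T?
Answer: -2362630725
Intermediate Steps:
v = -215
(-42033 + f(Y(9, 3)))*(n(100) + S(v)) = (-42033 + (9 + 3))*(100² + (-215)²) = (-42033 + 12)*(10000 + 46225) = -42021*56225 = -2362630725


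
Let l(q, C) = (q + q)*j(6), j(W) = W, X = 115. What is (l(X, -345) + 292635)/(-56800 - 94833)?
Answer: -294015/151633 ≈ -1.9390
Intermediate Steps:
l(q, C) = 12*q (l(q, C) = (q + q)*6 = (2*q)*6 = 12*q)
(l(X, -345) + 292635)/(-56800 - 94833) = (12*115 + 292635)/(-56800 - 94833) = (1380 + 292635)/(-151633) = 294015*(-1/151633) = -294015/151633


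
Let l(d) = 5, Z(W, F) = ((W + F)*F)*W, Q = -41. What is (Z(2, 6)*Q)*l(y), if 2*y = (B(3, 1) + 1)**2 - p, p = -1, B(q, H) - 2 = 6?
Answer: -19680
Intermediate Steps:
B(q, H) = 8 (B(q, H) = 2 + 6 = 8)
Z(W, F) = F*W*(F + W) (Z(W, F) = ((F + W)*F)*W = (F*(F + W))*W = F*W*(F + W))
y = 41 (y = ((8 + 1)**2 - 1*(-1))/2 = (9**2 + 1)/2 = (81 + 1)/2 = (1/2)*82 = 41)
(Z(2, 6)*Q)*l(y) = ((6*2*(6 + 2))*(-41))*5 = ((6*2*8)*(-41))*5 = (96*(-41))*5 = -3936*5 = -19680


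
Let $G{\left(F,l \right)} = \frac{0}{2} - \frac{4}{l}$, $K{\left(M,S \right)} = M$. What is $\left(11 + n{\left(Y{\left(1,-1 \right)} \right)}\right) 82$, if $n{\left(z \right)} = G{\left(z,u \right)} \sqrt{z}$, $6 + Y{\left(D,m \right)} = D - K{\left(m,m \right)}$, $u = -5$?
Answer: $902 + \frac{656 i}{5} \approx 902.0 + 131.2 i$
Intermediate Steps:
$Y{\left(D,m \right)} = -6 + D - m$ ($Y{\left(D,m \right)} = -6 + \left(D - m\right) = -6 + D - m$)
$G{\left(F,l \right)} = - \frac{4}{l}$ ($G{\left(F,l \right)} = 0 \cdot \frac{1}{2} - \frac{4}{l} = 0 - \frac{4}{l} = - \frac{4}{l}$)
$n{\left(z \right)} = \frac{4 \sqrt{z}}{5}$ ($n{\left(z \right)} = - \frac{4}{-5} \sqrt{z} = \left(-4\right) \left(- \frac{1}{5}\right) \sqrt{z} = \frac{4 \sqrt{z}}{5}$)
$\left(11 + n{\left(Y{\left(1,-1 \right)} \right)}\right) 82 = \left(11 + \frac{4 \sqrt{-6 + 1 - -1}}{5}\right) 82 = \left(11 + \frac{4 \sqrt{-6 + 1 + 1}}{5}\right) 82 = \left(11 + \frac{4 \sqrt{-4}}{5}\right) 82 = \left(11 + \frac{4 \cdot 2 i}{5}\right) 82 = \left(11 + \frac{8 i}{5}\right) 82 = 902 + \frac{656 i}{5}$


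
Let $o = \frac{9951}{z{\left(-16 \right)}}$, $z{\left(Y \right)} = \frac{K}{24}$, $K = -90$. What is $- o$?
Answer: $\frac{13268}{5} \approx 2653.6$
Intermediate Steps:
$z{\left(Y \right)} = - \frac{15}{4}$ ($z{\left(Y \right)} = - \frac{90}{24} = \left(-90\right) \frac{1}{24} = - \frac{15}{4}$)
$o = - \frac{13268}{5}$ ($o = \frac{9951}{- \frac{15}{4}} = 9951 \left(- \frac{4}{15}\right) = - \frac{13268}{5} \approx -2653.6$)
$- o = \left(-1\right) \left(- \frac{13268}{5}\right) = \frac{13268}{5}$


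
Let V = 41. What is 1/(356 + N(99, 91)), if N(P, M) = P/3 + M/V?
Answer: 41/16040 ≈ 0.0025561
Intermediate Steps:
N(P, M) = P/3 + M/41
1/(356 + N(99, 91)) = 1/(356 + ((1/3)*99 + (1/41)*91)) = 1/(356 + (33 + 91/41)) = 1/(356 + 1444/41) = 1/(16040/41) = 41/16040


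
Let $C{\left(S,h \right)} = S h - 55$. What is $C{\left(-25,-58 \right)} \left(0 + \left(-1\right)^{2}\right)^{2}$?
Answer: $1395$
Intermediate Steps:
$C{\left(S,h \right)} = -55 + S h$
$C{\left(-25,-58 \right)} \left(0 + \left(-1\right)^{2}\right)^{2} = \left(-55 - -1450\right) \left(0 + \left(-1\right)^{2}\right)^{2} = \left(-55 + 1450\right) \left(0 + 1\right)^{2} = 1395 \cdot 1^{2} = 1395 \cdot 1 = 1395$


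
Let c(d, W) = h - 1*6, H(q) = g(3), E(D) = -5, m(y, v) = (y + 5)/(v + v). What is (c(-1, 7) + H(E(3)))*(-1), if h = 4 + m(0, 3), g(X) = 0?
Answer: 7/6 ≈ 1.1667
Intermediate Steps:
m(y, v) = (5 + y)/(2*v) (m(y, v) = (5 + y)/((2*v)) = (5 + y)*(1/(2*v)) = (5 + y)/(2*v))
h = 29/6 (h = 4 + (½)*(5 + 0)/3 = 4 + (½)*(⅓)*5 = 4 + ⅚ = 29/6 ≈ 4.8333)
H(q) = 0
c(d, W) = -7/6 (c(d, W) = 29/6 - 1*6 = 29/6 - 6 = -7/6)
(c(-1, 7) + H(E(3)))*(-1) = (-7/6 + 0)*(-1) = -7/6*(-1) = 7/6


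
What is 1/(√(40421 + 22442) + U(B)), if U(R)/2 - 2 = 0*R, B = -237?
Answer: -4/62847 + √62863/62847 ≈ 0.0039258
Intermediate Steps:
U(R) = 4 (U(R) = 4 + 2*(0*R) = 4 + 2*0 = 4 + 0 = 4)
1/(√(40421 + 22442) + U(B)) = 1/(√(40421 + 22442) + 4) = 1/(√62863 + 4) = 1/(4 + √62863)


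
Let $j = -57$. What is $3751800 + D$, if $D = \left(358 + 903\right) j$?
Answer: $3679923$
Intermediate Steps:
$D = -71877$ ($D = \left(358 + 903\right) \left(-57\right) = 1261 \left(-57\right) = -71877$)
$3751800 + D = 3751800 - 71877 = 3679923$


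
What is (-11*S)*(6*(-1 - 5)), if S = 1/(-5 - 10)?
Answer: -132/5 ≈ -26.400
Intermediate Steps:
S = -1/15 (S = 1/(-15) = -1/15 ≈ -0.066667)
(-11*S)*(6*(-1 - 5)) = (-11*(-1/15))*(6*(-1 - 5)) = 11*(6*(-6))/15 = (11/15)*(-36) = -132/5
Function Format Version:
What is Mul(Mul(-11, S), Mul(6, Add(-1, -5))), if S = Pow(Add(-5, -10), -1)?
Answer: Rational(-132, 5) ≈ -26.400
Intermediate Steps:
S = Rational(-1, 15) (S = Pow(-15, -1) = Rational(-1, 15) ≈ -0.066667)
Mul(Mul(-11, S), Mul(6, Add(-1, -5))) = Mul(Mul(-11, Rational(-1, 15)), Mul(6, Add(-1, -5))) = Mul(Rational(11, 15), Mul(6, -6)) = Mul(Rational(11, 15), -36) = Rational(-132, 5)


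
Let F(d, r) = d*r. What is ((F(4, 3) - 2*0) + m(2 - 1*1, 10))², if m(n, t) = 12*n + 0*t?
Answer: 576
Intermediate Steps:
m(n, t) = 12*n (m(n, t) = 12*n + 0 = 12*n)
((F(4, 3) - 2*0) + m(2 - 1*1, 10))² = ((4*3 - 2*0) + 12*(2 - 1*1))² = ((12 + 0) + 12*(2 - 1))² = (12 + 12*1)² = (12 + 12)² = 24² = 576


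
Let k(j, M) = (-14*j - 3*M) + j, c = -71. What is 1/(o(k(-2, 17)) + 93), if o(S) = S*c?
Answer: 1/1868 ≈ 0.00053533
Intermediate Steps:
k(j, M) = -13*j - 3*M
o(S) = -71*S (o(S) = S*(-71) = -71*S)
1/(o(k(-2, 17)) + 93) = 1/(-71*(-13*(-2) - 3*17) + 93) = 1/(-71*(26 - 51) + 93) = 1/(-71*(-25) + 93) = 1/(1775 + 93) = 1/1868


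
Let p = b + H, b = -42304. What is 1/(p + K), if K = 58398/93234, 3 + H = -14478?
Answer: -15539/882372382 ≈ -1.7610e-5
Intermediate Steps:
H = -14481 (H = -3 - 14478 = -14481)
K = 9733/15539 (K = 58398*(1/93234) = 9733/15539 ≈ 0.62636)
p = -56785 (p = -42304 - 14481 = -56785)
1/(p + K) = 1/(-56785 + 9733/15539) = 1/(-882372382/15539) = -15539/882372382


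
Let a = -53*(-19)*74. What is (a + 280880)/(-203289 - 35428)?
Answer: -355398/238717 ≈ -1.4888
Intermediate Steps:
a = 74518 (a = 1007*74 = 74518)
(a + 280880)/(-203289 - 35428) = (74518 + 280880)/(-203289 - 35428) = 355398/(-238717) = 355398*(-1/238717) = -355398/238717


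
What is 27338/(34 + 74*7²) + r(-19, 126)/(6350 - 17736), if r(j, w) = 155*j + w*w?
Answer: 32992876/5209095 ≈ 6.3337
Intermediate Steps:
r(j, w) = w² + 155*j (r(j, w) = 155*j + w² = w² + 155*j)
27338/(34 + 74*7²) + r(-19, 126)/(6350 - 17736) = 27338/(34 + 74*7²) + (126² + 155*(-19))/(6350 - 17736) = 27338/(34 + 74*49) + (15876 - 2945)/(-11386) = 27338/(34 + 3626) + 12931*(-1/11386) = 27338/3660 - 12931/11386 = 27338*(1/3660) - 12931/11386 = 13669/1830 - 12931/11386 = 32992876/5209095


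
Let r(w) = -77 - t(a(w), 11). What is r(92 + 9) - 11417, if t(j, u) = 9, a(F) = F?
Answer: -11503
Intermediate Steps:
r(w) = -86 (r(w) = -77 - 1*9 = -77 - 9 = -86)
r(92 + 9) - 11417 = -86 - 11417 = -11503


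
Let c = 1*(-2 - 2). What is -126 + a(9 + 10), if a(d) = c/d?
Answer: -2398/19 ≈ -126.21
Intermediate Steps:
c = -4 (c = 1*(-4) = -4)
a(d) = -4/d
-126 + a(9 + 10) = -126 - 4/(9 + 10) = -126 - 4/19 = -2398/19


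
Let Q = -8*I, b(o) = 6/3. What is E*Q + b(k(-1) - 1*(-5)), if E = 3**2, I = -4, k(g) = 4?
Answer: 290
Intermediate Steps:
b(o) = 2 (b(o) = 6*(1/3) = 2)
Q = 32 (Q = -8*(-4) = 32)
E = 9
E*Q + b(k(-1) - 1*(-5)) = 9*32 + 2 = 288 + 2 = 290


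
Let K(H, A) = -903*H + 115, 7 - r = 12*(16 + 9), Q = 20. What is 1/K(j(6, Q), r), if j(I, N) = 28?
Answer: -1/25169 ≈ -3.9731e-5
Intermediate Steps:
r = -293 (r = 7 - 12*(16 + 9) = 7 - 12*25 = 7 - 1*300 = 7 - 300 = -293)
K(H, A) = 115 - 903*H
1/K(j(6, Q), r) = 1/(115 - 903*28) = 1/(115 - 25284) = 1/(-25169) = -1/25169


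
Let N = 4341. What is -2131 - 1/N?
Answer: -9250672/4341 ≈ -2131.0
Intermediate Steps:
-2131 - 1/N = -2131 - 1/4341 = -9250672/4341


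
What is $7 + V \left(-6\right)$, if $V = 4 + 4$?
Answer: $-41$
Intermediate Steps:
$V = 8$
$7 + V \left(-6\right) = 7 + 8 \left(-6\right) = 7 - 48 = -41$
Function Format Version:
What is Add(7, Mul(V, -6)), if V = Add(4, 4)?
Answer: -41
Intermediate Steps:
V = 8
Add(7, Mul(V, -6)) = Add(7, Mul(8, -6)) = Add(7, -48) = -41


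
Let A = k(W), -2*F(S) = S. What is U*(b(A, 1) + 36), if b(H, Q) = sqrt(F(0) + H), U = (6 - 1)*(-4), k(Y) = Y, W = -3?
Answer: -720 - 20*I*sqrt(3) ≈ -720.0 - 34.641*I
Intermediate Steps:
F(S) = -S/2
A = -3
U = -20 (U = 5*(-4) = -20)
b(H, Q) = sqrt(H) (b(H, Q) = sqrt(-1/2*0 + H) = sqrt(0 + H) = sqrt(H))
U*(b(A, 1) + 36) = -20*(sqrt(-3) + 36) = -20*(I*sqrt(3) + 36) = -20*(36 + I*sqrt(3)) = -720 - 20*I*sqrt(3)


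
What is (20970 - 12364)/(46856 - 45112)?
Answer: 4303/872 ≈ 4.9346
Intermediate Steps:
(20970 - 12364)/(46856 - 45112) = 8606/1744 = 8606*(1/1744) = 4303/872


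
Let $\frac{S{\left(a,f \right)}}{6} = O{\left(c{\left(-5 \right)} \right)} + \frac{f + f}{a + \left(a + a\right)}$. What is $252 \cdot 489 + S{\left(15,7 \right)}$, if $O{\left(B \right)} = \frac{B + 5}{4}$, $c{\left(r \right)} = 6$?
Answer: $\frac{3697391}{30} \approx 1.2325 \cdot 10^{5}$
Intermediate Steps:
$O{\left(B \right)} = \frac{5}{4} + \frac{B}{4}$ ($O{\left(B \right)} = \left(5 + B\right) \frac{1}{4} = \frac{5}{4} + \frac{B}{4}$)
$S{\left(a,f \right)} = \frac{33}{2} + \frac{4 f}{a}$ ($S{\left(a,f \right)} = 6 \left(\left(\frac{5}{4} + \frac{1}{4} \cdot 6\right) + \frac{f + f}{a + \left(a + a\right)}\right) = 6 \left(\left(\frac{5}{4} + \frac{3}{2}\right) + \frac{2 f}{a + 2 a}\right) = 6 \left(\frac{11}{4} + \frac{2 f}{3 a}\right) = \frac{33}{2} + \frac{4 f}{a}$)
$252 \cdot 489 + S{\left(15,7 \right)} = 252 \cdot 489 + \left(\frac{33}{2} + 4 \cdot 7 \cdot \frac{1}{15}\right) = 123228 + \left(\frac{33}{2} + 4 \cdot 7 \cdot \frac{1}{15}\right) = 123228 + \left(\frac{33}{2} + \frac{28}{15}\right) = 123228 + \frac{551}{30} = \frac{3697391}{30}$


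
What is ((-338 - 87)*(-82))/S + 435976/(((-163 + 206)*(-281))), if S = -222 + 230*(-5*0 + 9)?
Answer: -192295549/11164692 ≈ -17.224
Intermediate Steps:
S = 1848 (S = -222 + 230*(0 + 9) = -222 + 230*9 = -222 + 2070 = 1848)
((-338 - 87)*(-82))/S + 435976/(((-163 + 206)*(-281))) = ((-338 - 87)*(-82))/1848 + 435976/(((-163 + 206)*(-281))) = -425*(-82)*(1/1848) + 435976/((43*(-281))) = 34850*(1/1848) + 435976/(-12083) = 17425/924 + 435976*(-1/12083) = 17425/924 - 435976/12083 = -192295549/11164692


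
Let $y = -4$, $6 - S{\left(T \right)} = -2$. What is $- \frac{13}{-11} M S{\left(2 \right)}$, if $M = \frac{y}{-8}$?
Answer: $\frac{52}{11} \approx 4.7273$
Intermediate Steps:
$S{\left(T \right)} = 8$ ($S{\left(T \right)} = 6 - -2 = 6 + 2 = 8$)
$M = \frac{1}{2}$ ($M = - \frac{4}{-8} = \left(-4\right) \left(- \frac{1}{8}\right) = \frac{1}{2} \approx 0.5$)
$- \frac{13}{-11} M S{\left(2 \right)} = - \frac{13}{-11} \cdot \frac{1}{2} \cdot 8 = \left(-13\right) \left(- \frac{1}{11}\right) \frac{1}{2} \cdot 8 = \frac{13}{11} \cdot \frac{1}{2} \cdot 8 = \frac{13}{22} \cdot 8 = \frac{52}{11}$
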